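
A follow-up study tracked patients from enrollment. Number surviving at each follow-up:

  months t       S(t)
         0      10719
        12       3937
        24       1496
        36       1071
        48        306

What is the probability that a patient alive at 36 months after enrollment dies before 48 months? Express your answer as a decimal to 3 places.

P(die before 48 | alive at 36) = 1 − S(48)/S(36) = 1 − 306/1071 = (765)/1071 = 0.714286.

0.714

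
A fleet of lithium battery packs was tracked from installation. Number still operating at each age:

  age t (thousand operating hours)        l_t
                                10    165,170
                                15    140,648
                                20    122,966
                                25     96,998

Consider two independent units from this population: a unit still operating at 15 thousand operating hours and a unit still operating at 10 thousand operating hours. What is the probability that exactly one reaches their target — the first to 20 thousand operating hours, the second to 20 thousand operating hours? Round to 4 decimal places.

0.3170

p₁ = l_20/l_15 = 122,966/140,648 = 0.874282; p₂ = l_20/l_10 = 122,966/165,170 = 0.744481.
P(exactly one) = p₁(1−p₂) + (1−p₁)p₂ = 0.223396 + 0.093595 = 0.316990.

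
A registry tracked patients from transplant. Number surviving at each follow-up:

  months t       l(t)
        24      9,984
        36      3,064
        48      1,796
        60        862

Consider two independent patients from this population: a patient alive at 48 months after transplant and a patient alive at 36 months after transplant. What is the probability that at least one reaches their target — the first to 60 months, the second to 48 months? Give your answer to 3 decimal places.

p₁ = l(60)/l(48) = 862/1,796 = 0.479955; p₂ = l(48)/l(36) = 1,796/3,064 = 0.586162.
P(at least one) = 1 − (1−p₁)(1−p₂) = 1 − 0.520045 × 0.413838 = 0.784786.

0.785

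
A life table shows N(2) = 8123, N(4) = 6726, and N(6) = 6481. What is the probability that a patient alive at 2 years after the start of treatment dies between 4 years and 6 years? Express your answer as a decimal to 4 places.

This is the probability of reaching 4 but not 6, conditional on being alive at 2: (N(4) − N(6)) / N(2).
= (6726 − 6481) / 8123 = 245 / 8123 = 0.030161.

0.0302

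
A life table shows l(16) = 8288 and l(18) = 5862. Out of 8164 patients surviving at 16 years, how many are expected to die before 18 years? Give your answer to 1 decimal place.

The relevant probability is 1 − 5862/8288 = 0.292712.
Expected number = 8164 × 0.292712 = 2389.7.

2389.7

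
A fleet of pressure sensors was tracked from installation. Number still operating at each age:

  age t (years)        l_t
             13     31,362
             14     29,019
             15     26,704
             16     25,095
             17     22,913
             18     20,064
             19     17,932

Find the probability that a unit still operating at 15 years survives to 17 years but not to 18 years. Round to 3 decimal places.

This is the probability of reaching 17 but not 18, conditional on being operational at 15: (l_17 − l_18) / l_15.
= (22,913 − 20,064) / 26,704 = 2,849 / 26,704 = 0.106688.

0.107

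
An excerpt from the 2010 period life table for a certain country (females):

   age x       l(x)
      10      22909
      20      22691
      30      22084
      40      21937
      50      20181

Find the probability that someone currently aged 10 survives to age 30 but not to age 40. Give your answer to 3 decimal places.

This is the probability of reaching 30 but not 40, conditional on being alive at 10: (l(30) − l(40)) / l(10).
= (22084 − 21937) / 22909 = 147 / 22909 = 0.006417.

0.006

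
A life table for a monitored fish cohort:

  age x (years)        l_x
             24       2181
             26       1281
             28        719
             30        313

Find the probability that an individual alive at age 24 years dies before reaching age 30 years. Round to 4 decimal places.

0.8565

P(die before 30 | alive at 24) = 1 − l_30/l_24 = 1 − 313/2181 = (1868)/2181 = 0.856488.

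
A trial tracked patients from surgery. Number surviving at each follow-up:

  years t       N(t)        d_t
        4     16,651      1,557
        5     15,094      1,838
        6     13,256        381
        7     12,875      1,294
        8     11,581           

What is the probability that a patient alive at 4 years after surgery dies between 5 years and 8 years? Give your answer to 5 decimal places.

This is the probability of reaching 5 but not 8, conditional on being alive at 4: (N(5) − N(8)) / N(4).
= (15,094 − 11,581) / 16,651 = 3,513 / 16,651 = 0.210978.

0.21098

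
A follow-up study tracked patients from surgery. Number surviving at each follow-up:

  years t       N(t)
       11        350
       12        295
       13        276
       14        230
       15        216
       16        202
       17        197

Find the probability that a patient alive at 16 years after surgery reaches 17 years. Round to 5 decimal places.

The conditional survival probability is N(17)/N(16) = 197/202 = 0.975248.

0.97525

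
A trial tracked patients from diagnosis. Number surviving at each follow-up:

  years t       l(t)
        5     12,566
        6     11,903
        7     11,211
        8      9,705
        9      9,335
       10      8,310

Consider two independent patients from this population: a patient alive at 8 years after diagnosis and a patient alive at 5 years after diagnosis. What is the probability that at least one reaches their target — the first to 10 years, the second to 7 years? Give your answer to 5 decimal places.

p₁ = l(10)/l(8) = 8,310/9,705 = 0.856260; p₂ = l(7)/l(5) = 11,211/12,566 = 0.892169.
P(at least one) = 1 − (1−p₁)(1−p₂) = 1 − 0.143740 × 0.107831 = 0.984500.

0.98450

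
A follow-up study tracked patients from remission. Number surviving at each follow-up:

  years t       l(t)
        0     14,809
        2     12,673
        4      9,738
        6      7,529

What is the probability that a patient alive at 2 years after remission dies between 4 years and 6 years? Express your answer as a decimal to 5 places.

This is the probability of reaching 4 but not 6, conditional on being alive at 2: (l(4) − l(6)) / l(2).
= (9,738 − 7,529) / 12,673 = 2,209 / 12,673 = 0.174308.

0.17431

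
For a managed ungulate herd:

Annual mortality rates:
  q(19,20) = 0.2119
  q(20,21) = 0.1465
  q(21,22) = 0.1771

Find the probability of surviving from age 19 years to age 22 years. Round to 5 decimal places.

The overall survival probability is (1 − 0.2119) × (1 − 0.1465) × (1 − 0.1771).
= 0.7881 × 0.8535 × 0.8229 = 0.553518.

0.55352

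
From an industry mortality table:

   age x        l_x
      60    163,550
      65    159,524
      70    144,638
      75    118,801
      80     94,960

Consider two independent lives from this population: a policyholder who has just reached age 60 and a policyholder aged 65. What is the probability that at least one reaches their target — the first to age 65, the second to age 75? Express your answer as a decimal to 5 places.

p₁ = l_65/l_60 = 159,524/163,550 = 0.975384; p₂ = l_75/l_65 = 118,801/159,524 = 0.744722.
P(at least one) = 1 − (1−p₁)(1−p₂) = 1 − 0.024616 × 0.255278 = 0.993716.

0.99372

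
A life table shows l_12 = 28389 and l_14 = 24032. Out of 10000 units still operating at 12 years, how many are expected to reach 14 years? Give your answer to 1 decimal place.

8465.3

The relevant probability is 24032/28389 = 0.846525.
Expected number = 10000 × 0.846525 = 8465.3.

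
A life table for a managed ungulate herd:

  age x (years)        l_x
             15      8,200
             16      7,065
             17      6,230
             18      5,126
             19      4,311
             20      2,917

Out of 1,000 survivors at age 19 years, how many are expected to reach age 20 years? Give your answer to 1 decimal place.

The relevant probability is 2,917/4,311 = 0.676641.
Expected number = 1,000 × 0.676641 = 676.6.

676.6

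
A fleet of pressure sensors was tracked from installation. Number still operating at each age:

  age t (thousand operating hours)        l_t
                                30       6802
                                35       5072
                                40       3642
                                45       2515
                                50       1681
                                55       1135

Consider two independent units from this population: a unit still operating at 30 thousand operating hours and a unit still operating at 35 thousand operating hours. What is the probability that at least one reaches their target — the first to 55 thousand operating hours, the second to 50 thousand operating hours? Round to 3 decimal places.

p₁ = l_55/l_30 = 1135/6802 = 0.166863; p₂ = l_50/l_35 = 1681/5072 = 0.331427.
P(at least one) = 1 − (1−p₁)(1−p₂) = 1 − 0.833137 × 0.668573 = 0.442987.

0.443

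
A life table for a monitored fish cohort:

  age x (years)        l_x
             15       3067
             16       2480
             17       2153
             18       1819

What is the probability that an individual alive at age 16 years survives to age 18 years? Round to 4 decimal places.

The conditional survival probability is l_18/l_16 = 1819/2480 = 0.733468.

0.7335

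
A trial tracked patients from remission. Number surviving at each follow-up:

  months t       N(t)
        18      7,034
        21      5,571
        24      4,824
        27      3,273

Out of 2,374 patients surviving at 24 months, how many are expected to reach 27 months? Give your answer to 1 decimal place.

The relevant probability is 3,273/4,824 = 0.678483.
Expected number = 2,374 × 0.678483 = 1610.7.

1610.7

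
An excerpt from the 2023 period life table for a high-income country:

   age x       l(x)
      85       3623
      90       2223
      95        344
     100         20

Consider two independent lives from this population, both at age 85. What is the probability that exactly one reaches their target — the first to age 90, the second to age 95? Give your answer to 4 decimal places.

0.5920

p₁ = l(90)/l(85) = 2223/3623 = 0.613580; p₂ = l(95)/l(85) = 344/3623 = 0.094949.
P(exactly one) = p₁(1−p₂) + (1−p₁)p₂ = 0.555321 + 0.036690 = 0.592011.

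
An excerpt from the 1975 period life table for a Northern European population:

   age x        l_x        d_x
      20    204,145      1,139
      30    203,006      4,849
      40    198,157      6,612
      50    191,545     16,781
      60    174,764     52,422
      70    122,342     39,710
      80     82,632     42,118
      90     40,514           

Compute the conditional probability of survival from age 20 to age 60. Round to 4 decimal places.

0.8561

The conditional survival probability is l_60/l_20 = 174,764/204,145 = 0.856078.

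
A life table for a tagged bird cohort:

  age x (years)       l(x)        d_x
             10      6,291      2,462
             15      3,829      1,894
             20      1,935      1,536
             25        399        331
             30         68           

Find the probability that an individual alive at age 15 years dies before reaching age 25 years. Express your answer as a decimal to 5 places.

P(die before 25 | alive at 15) = 1 − l(25)/l(15) = 1 − 399/3,829 = (3,430)/3,829 = 0.895795.

0.89580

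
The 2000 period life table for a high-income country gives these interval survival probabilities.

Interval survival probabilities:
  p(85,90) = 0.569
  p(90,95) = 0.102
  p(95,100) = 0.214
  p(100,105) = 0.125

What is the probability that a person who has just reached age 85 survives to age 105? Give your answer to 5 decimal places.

The overall survival probability is 0.569 × 0.102 × 0.214 × 0.125.
= 0.001553.

0.00155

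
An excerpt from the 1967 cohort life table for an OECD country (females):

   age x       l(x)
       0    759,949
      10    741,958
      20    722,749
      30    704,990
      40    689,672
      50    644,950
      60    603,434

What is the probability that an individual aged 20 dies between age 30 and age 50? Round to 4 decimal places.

0.0831

This is the probability of reaching 30 but not 50, conditional on being alive at 20: (l(30) − l(50)) / l(20).
= (704,990 − 644,950) / 722,749 = 60,040 / 722,749 = 0.083072.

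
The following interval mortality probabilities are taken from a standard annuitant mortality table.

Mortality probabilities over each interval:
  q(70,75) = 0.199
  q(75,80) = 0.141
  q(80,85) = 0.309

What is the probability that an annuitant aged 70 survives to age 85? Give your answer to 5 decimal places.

0.47545

The overall survival probability is (1 − 0.199) × (1 − 0.141) × (1 − 0.309).
= 0.801 × 0.859 × 0.691 = 0.475449.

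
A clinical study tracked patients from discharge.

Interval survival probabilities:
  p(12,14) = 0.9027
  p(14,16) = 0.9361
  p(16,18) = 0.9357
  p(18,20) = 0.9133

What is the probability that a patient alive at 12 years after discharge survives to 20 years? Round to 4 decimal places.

The overall survival probability is 0.9027 × 0.9361 × 0.9357 × 0.9133.
= 0.722131.

0.7221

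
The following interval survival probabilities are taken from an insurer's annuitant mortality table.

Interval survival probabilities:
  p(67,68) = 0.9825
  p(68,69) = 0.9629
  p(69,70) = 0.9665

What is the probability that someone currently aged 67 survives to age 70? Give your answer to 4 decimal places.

Survival from 67 to 70 is the product of surviving each interval: 0.9825 × 0.9629 × 0.9665.
= 0.914357.

0.9144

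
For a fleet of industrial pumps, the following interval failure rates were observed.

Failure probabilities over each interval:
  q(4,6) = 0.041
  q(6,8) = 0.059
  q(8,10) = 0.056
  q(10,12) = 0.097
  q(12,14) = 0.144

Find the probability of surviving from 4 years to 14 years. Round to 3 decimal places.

Survival from 4 to 14 is the product of surviving each interval: (1 − 0.041) × (1 − 0.059) × (1 − 0.056) × (1 − 0.097) × (1 − 0.144).
= 0.959 × 0.941 × 0.944 × 0.903 × 0.856 = 0.658479.

0.658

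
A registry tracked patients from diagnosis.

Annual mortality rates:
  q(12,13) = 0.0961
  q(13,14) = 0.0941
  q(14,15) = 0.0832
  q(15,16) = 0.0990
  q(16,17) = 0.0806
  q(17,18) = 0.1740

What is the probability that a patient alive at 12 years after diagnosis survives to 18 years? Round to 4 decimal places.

0.5137

P(survive 12→18) = (1 − 0.0961) × (1 − 0.0941) × (1 − 0.0832) × (1 − 0.0990) × (1 − 0.0806) × (1 − 0.1740).
= 0.9039 × 0.9059 × 0.9168 × 0.9010 × 0.9194 × 0.8260 = 0.513670.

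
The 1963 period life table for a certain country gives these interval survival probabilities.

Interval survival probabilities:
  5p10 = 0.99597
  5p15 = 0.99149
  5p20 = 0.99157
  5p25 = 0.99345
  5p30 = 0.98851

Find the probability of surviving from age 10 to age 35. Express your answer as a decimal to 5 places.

0.96158

The overall survival probability is 0.99597 × 0.99149 × 0.99157 × 0.99345 × 0.98851.
= 0.961579.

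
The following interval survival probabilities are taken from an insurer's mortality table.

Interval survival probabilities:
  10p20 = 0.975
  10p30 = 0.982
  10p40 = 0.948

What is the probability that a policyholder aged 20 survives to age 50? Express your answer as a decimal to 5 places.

0.90766

The overall survival probability is 0.975 × 0.982 × 0.948.
= 0.907663.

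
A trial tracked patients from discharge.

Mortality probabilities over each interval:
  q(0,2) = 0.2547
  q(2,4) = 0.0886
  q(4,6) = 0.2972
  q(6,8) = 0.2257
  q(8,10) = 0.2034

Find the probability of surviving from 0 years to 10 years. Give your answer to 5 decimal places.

Survival from 0 to 10 is the product of surviving each interval: (1 − 0.2547) × (1 − 0.0886) × (1 − 0.2972) × (1 − 0.2257) × (1 − 0.2034).
= 0.7453 × 0.9114 × 0.7028 × 0.7743 × 0.7966 = 0.294457.

0.29446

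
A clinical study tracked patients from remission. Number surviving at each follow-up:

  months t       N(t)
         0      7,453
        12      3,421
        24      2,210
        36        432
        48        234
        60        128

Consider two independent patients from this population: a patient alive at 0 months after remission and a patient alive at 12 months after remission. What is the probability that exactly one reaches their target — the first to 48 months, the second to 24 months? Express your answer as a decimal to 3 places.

p₁ = N(48)/N(0) = 234/7,453 = 0.031397; p₂ = N(24)/N(12) = 2,210/3,421 = 0.646010.
P(exactly one) = p₁(1−p₂) + (1−p₁)p₂ = 0.011114 + 0.625727 = 0.636841.

0.637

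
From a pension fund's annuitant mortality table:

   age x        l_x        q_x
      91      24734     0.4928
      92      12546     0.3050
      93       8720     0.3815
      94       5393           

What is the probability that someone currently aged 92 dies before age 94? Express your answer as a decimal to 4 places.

0.5701

P(die before 94 | alive at 92) = 1 − l_94/l_92 = 1 − 5393/12546 = (7153)/12546 = 0.570142.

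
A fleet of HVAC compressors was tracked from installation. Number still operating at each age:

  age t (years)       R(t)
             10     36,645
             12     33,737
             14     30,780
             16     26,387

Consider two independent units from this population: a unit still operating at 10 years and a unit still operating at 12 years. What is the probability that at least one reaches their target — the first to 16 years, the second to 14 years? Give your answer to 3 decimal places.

0.975

p₁ = R(16)/R(10) = 26,387/36,645 = 0.720071; p₂ = R(14)/R(12) = 30,780/33,737 = 0.912351.
P(at least one) = 1 − (1−p₁)(1−p₂) = 1 − 0.279929 × 0.087649 = 0.975465.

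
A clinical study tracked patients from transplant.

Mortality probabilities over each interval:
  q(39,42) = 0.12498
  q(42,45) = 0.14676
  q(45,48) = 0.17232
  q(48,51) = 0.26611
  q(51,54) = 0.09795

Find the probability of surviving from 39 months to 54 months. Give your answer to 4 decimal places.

Chaining the interval survival probabilities: (1 − 0.12498) × (1 − 0.14676) × (1 − 0.17232) × (1 − 0.26611) × (1 − 0.09795).
= 0.87502 × 0.85324 × 0.82768 × 0.73389 × 0.90205 = 0.409085.

0.4091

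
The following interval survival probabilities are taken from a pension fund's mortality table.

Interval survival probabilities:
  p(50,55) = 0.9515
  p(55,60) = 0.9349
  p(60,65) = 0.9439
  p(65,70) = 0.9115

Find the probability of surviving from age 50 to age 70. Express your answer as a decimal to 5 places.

0.76534

Chaining the interval survival probabilities: 0.9515 × 0.9349 × 0.9439 × 0.9115.
= 0.765344.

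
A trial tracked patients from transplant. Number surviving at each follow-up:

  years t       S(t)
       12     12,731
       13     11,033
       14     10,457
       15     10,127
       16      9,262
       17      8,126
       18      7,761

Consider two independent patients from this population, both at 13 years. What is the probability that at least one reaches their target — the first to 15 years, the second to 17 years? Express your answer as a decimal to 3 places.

0.978

p₁ = S(15)/S(13) = 10,127/11,033 = 0.917883; p₂ = S(17)/S(13) = 8,126/11,033 = 0.736518.
P(at least one) = 1 − (1−p₁)(1−p₂) = 1 − 0.082117 × 0.263482 = 0.978364.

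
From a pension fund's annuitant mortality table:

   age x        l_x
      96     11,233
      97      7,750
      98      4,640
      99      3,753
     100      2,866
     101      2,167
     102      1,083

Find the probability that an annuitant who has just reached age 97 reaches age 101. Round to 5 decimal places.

0.27961

The conditional survival probability is l_101/l_97 = 2,167/7,750 = 0.279613.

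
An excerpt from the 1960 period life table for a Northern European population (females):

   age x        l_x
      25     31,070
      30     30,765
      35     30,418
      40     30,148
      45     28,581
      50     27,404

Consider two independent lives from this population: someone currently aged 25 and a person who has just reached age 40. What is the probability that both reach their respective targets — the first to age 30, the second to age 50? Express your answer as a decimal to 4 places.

p₁ = l_30/l_25 = 30,765/31,070 = 0.990183; p₂ = l_50/l_40 = 27,404/30,148 = 0.908982.
P(both) = p₁ × p₂ = 0.990183 × 0.908982 = 0.900059.

0.9001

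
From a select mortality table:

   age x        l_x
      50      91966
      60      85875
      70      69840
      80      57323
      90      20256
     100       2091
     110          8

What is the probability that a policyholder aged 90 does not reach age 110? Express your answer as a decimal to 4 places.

0.9996

P(die before 110 | alive at 90) = 1 − l_110/l_90 = 1 − 8/20256 = (20248)/20256 = 0.999605.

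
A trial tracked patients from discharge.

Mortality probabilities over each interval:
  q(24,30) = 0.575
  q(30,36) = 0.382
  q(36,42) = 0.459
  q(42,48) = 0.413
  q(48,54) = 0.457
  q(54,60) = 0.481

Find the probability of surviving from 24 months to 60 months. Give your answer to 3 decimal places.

0.024

P(survive 24→60) = (1 − 0.575) × (1 − 0.382) × (1 − 0.459) × (1 − 0.413) × (1 − 0.457) × (1 − 0.481).
= 0.425 × 0.618 × 0.541 × 0.587 × 0.543 × 0.519 = 0.023506.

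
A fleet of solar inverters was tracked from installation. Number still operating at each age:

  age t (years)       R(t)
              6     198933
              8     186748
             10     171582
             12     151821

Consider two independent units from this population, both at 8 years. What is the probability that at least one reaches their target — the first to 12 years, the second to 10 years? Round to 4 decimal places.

0.9848

p₁ = R(12)/R(8) = 151821/186748 = 0.812973; p₂ = R(10)/R(8) = 171582/186748 = 0.918789.
P(at least one) = 1 − (1−p₁)(1−p₂) = 1 − 0.187027 × 0.081211 = 0.984811.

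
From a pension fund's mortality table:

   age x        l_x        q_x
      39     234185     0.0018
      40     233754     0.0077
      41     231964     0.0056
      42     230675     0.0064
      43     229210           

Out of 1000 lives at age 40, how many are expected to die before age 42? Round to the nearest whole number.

The relevant probability is 1 − 230675/233754 = 0.013172.
Expected number = 1000 × 0.013172 = 13.

13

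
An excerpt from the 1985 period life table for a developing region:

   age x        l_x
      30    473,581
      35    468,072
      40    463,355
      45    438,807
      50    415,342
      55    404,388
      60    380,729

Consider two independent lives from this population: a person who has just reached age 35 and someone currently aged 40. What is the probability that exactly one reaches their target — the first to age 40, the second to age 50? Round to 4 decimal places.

0.1116

p₁ = l_40/l_35 = 463,355/468,072 = 0.989922; p₂ = l_50/l_40 = 415,342/463,355 = 0.896380.
P(exactly one) = p₁(1−p₂) + (1−p₁)p₂ = 0.102576 + 0.009034 = 0.111609.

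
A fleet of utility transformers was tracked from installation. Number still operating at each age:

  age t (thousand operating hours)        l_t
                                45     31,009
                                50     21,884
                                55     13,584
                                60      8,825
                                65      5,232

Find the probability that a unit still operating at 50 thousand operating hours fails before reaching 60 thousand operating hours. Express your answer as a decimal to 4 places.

P(fail before 60 | operational at 50) = 1 − l_60/l_50 = 1 − 8,825/21,884 = (13,059)/21,884 = 0.596737.

0.5967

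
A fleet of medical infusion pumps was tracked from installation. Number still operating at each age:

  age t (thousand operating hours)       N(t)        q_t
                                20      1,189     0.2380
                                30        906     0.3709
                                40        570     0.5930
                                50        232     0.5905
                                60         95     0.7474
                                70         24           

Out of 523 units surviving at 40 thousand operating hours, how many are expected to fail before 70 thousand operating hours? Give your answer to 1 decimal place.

501.0

The relevant probability is 1 − 24/570 = 0.957895.
Expected number = 523 × 0.957895 = 501.0.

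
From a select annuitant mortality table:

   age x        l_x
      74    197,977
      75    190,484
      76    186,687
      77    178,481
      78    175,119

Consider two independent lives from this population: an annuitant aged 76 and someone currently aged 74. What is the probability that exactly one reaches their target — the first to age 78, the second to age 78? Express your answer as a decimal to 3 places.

0.163

p₁ = l_78/l_76 = 175,119/186,687 = 0.938035; p₂ = l_78/l_74 = 175,119/197,977 = 0.884542.
P(exactly one) = p₁(1−p₂) + (1−p₁)p₂ = 0.108304 + 0.054811 = 0.163114.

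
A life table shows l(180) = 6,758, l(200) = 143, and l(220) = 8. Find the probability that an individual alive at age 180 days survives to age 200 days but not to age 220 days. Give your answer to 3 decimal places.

This is the probability of reaching 200 but not 220, conditional on being alive at 180: (l(200) − l(220)) / l(180).
= (143 − 8) / 6,758 = 135 / 6,758 = 0.019976.

0.020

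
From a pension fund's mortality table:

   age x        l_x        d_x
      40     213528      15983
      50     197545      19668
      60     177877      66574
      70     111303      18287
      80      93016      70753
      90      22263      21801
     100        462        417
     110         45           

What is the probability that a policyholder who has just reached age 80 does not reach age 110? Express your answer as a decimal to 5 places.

0.99952

P(die before 110 | alive at 80) = 1 − l_110/l_80 = 1 − 45/93016 = (92971)/93016 = 0.999516.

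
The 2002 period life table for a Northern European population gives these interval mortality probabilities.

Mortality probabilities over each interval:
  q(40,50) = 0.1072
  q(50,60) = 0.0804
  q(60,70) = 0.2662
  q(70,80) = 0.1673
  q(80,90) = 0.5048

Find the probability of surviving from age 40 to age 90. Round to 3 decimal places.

Survival from 40 to 90 is the product of surviving each interval: (1 − 0.1072) × (1 − 0.0804) × (1 − 0.2662) × (1 − 0.1673) × (1 − 0.5048).
= 0.8928 × 0.9196 × 0.7338 × 0.8327 × 0.4952 = 0.248428.

0.248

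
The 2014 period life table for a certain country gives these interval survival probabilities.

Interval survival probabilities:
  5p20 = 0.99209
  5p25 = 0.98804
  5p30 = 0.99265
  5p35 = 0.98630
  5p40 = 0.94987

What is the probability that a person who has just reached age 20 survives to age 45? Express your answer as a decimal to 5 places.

Chaining the interval survival probabilities: 0.99209 × 0.98804 × 0.99265 × 0.98630 × 0.94987.
= 0.911580.

0.91158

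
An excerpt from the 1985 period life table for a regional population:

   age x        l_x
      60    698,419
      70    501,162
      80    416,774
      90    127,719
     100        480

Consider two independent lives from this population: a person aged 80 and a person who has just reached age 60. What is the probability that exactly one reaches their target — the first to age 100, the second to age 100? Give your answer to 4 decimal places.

p₁ = l_100/l_80 = 480/416,774 = 0.001152; p₂ = l_100/l_60 = 480/698,419 = 0.000687.
P(exactly one) = p₁(1−p₂) + (1−p₁)p₂ = 0.001151 + 0.000686 = 0.001837.

0.0018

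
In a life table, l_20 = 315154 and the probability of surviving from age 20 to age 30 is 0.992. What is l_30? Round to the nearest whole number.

312633

l_30 = l_20 × p = 315154 × 0.992 = 312633.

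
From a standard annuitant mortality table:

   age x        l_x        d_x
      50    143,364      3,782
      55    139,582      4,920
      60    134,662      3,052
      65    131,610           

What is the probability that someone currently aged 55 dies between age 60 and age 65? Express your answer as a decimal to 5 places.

This is the probability of reaching 60 but not 65, conditional on being alive at 55: (l_60 − l_65) / l_55.
= (134,662 − 131,610) / 139,582 = 3,052 / 139,582 = 0.021865.

0.02187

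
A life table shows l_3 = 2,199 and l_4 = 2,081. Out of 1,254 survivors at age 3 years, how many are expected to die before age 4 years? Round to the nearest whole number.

67

The relevant probability is 1 − 2,081/2,199 = 0.053661.
Expected number = 1,254 × 0.053661 = 67.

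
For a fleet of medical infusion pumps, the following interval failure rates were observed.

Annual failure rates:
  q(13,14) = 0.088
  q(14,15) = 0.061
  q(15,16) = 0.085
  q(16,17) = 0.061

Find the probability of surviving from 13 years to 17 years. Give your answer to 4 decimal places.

0.7358

The overall survival probability is (1 − 0.088) × (1 − 0.061) × (1 − 0.085) × (1 − 0.061).
= 0.912 × 0.939 × 0.915 × 0.939 = 0.735779.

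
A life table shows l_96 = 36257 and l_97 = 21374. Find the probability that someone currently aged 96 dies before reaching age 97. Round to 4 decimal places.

0.4105

P(die before 97 | alive at 96) = 1 − l_97/l_96 = 1 − 21374/36257 = (14883)/36257 = 0.410486.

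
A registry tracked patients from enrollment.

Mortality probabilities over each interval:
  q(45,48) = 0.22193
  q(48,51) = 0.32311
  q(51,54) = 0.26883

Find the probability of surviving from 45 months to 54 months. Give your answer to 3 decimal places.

0.385

P(survive 45→54) = (1 − 0.22193) × (1 − 0.32311) × (1 − 0.26883).
= 0.77807 × 0.67689 × 0.73117 = 0.385084.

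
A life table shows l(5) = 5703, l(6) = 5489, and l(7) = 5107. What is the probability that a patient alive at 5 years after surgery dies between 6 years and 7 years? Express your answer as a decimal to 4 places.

This is the probability of reaching 6 but not 7, conditional on being alive at 5: (l(6) − l(7)) / l(5).
= (5489 − 5107) / 5703 = 382 / 5703 = 0.066982.

0.0670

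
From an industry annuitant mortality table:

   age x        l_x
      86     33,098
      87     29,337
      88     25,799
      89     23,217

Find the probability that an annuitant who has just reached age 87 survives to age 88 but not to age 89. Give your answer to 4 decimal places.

0.0880

We want 1|1q87 = (l_88 − l_89)/l_87.
This is the probability of reaching 88 but not 89, conditional on being alive at 87: (l_88 − l_89) / l_87.
= (25,799 − 23,217) / 29,337 = 2,582 / 29,337 = 0.088012.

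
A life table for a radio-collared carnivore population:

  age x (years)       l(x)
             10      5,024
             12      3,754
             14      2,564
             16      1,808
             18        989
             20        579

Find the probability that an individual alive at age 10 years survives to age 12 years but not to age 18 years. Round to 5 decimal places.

0.55036

This is the probability of reaching 12 but not 18, conditional on being alive at 10: (l(12) − l(18)) / l(10).
= (3,754 − 989) / 5,024 = 2,765 / 5,024 = 0.550358.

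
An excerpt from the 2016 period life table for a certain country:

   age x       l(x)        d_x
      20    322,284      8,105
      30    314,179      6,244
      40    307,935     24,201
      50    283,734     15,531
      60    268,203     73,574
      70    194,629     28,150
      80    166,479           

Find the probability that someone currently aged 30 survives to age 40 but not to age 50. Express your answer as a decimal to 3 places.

0.077

This is the probability of reaching 40 but not 50, conditional on being alive at 30: (l(40) − l(50)) / l(30).
= (307,935 − 283,734) / 314,179 = 24,201 / 314,179 = 0.077029.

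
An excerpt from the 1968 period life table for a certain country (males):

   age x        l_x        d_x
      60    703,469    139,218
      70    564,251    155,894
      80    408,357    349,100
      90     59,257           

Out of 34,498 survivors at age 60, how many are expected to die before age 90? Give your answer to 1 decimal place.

The relevant probability is 1 − 59,257/703,469 = 0.915765.
Expected number = 34,498 × 0.915765 = 31592.0.

31592.0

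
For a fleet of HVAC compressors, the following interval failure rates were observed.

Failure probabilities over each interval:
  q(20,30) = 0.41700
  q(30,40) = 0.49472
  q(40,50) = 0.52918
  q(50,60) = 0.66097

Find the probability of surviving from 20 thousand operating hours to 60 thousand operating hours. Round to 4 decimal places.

0.0470

Survival from 20 to 60 is the product of surviving each interval: (1 − 0.41700) × (1 − 0.49472) × (1 − 0.52918) × (1 − 0.66097).
= 0.58300 × 0.50528 × 0.47082 × 0.33903 = 0.047021.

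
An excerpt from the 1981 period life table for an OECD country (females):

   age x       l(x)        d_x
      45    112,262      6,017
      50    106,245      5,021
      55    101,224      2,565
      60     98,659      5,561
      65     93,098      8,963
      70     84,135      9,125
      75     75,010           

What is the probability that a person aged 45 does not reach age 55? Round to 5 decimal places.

0.09832

P(die before 55 | alive at 45) = 1 − l(55)/l(45) = 1 − 101,224/112,262 = (11,038)/112,262 = 0.098324.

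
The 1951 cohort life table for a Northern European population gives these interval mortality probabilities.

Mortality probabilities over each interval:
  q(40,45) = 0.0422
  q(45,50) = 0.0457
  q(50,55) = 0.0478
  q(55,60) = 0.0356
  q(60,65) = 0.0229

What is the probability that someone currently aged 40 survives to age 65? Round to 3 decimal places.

0.820

The overall survival probability is (1 − 0.0422) × (1 − 0.0457) × (1 − 0.0478) × (1 − 0.0356) × (1 − 0.0229).
= 0.9578 × 0.9543 × 0.9522 × 0.9644 × 0.9771 = 0.820133.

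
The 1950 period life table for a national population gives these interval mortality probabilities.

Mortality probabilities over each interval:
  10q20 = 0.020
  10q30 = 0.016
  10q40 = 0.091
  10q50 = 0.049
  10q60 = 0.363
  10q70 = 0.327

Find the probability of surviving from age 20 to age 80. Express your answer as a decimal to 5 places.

60p20 = (1 − 0.020) × (1 − 0.016) × (1 − 0.091) × (1 − 0.049) × (1 − 0.363) × (1 − 0.327).
= 0.980 × 0.984 × 0.909 × 0.951 × 0.637 × 0.673 = 0.357372.

0.35737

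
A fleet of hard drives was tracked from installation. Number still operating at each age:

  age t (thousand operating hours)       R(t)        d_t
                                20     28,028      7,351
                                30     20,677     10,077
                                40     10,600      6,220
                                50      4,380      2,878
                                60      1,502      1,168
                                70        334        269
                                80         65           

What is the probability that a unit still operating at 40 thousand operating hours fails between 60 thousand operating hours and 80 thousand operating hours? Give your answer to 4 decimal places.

This is the probability of reaching 60 but not 80, conditional on being operational at 40: (R(60) − R(80)) / R(40).
= (1,502 − 65) / 10,600 = 1,437 / 10,600 = 0.135566.

0.1356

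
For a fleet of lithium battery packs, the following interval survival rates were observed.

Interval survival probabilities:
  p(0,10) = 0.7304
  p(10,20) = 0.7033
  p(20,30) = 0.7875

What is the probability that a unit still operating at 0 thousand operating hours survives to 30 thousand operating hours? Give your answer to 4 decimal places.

The overall survival probability is 0.7304 × 0.7033 × 0.7875.
= 0.404531.

0.4045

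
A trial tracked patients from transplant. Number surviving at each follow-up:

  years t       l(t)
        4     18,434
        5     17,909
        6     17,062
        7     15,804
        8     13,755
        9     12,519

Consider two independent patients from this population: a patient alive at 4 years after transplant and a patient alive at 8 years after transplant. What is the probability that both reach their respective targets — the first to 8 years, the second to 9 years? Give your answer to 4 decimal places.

0.6791

p₁ = l(8)/l(4) = 13,755/18,434 = 0.746176; p₂ = l(9)/l(8) = 12,519/13,755 = 0.910142.
P(both) = p₁ × p₂ = 0.746176 × 0.910142 = 0.679126.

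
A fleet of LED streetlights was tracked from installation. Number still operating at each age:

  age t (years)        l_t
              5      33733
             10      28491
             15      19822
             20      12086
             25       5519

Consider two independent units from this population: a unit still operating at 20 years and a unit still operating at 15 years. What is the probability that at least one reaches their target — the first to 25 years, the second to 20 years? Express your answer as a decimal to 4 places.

0.7879

p₁ = l_25/l_20 = 5519/12086 = 0.456644; p₂ = l_20/l_15 = 12086/19822 = 0.609727.
P(at least one) = 1 − (1−p₁)(1−p₂) = 1 − 0.543356 × 0.390273 = 0.787943.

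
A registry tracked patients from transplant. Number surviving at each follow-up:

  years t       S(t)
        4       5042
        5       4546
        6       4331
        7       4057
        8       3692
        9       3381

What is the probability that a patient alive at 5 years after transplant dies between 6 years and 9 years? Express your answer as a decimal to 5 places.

This is the probability of reaching 6 but not 9, conditional on being alive at 5: (S(6) − S(9)) / S(5).
= (4331 − 3381) / 4546 = 950 / 4546 = 0.208975.

0.20897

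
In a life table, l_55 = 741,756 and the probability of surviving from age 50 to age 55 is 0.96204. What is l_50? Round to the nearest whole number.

l_50 = l_55 / p = 741,756 / 0.96204 = 771024.

771024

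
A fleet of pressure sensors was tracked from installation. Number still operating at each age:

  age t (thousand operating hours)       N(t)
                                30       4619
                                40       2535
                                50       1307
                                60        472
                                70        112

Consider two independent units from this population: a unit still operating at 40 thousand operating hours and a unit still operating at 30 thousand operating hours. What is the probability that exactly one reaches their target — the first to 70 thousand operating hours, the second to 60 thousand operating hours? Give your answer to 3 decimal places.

p₁ = N(70)/N(40) = 112/2535 = 0.044181; p₂ = N(60)/N(30) = 472/4619 = 0.102187.
P(exactly one) = p₁(1−p₂) + (1−p₁)p₂ = 0.039666 + 0.097672 = 0.137339.

0.137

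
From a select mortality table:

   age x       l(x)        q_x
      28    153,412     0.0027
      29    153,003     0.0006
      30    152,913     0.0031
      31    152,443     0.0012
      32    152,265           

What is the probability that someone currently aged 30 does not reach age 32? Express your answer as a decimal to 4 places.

P(die before 32 | alive at 30) = 1 − l(32)/l(30) = 1 − 152,265/152,913 = (648)/152,913 = 0.004238.

0.0042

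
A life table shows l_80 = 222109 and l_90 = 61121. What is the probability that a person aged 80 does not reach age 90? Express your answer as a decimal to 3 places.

0.725

P(die before 90 | alive at 80) = 1 − l_90/l_80 = 1 − 61121/222109 = (160988)/222109 = 0.724815.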